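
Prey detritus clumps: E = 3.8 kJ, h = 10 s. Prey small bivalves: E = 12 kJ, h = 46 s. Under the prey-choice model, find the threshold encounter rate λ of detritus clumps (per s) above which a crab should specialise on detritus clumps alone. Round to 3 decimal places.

Drop small bivalves once their profitability E₂/h₂ falls below the rate achievable on detritus clumps alone: E₂/h₂ = λE₁/(1 + λh₁).
Solve for λ: λE₁h₂ = E₂(1 + λh₁) → λ(E₁h₂ − E₂h₁) = E₂ → λ = E₂/(E₁h₂ − E₂h₁).
λ = 12/(3.8×46 − 12×10) = 12/54.8 = 0.219 per s.

0.219 per s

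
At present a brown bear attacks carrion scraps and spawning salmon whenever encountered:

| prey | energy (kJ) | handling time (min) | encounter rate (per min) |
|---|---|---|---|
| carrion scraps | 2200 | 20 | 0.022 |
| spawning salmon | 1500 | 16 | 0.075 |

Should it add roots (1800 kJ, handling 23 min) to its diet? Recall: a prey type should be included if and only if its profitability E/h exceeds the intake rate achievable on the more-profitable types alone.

On carrion scraps and spawning salmon alone, R = ΣλE/(1+Σλh) = 160.9/2.64 = 60.95 kJ/min.
Profitability of roots: 1800/23 = 78.26 kJ/min.
Since 78.26 > R, including roots increases the long-run rate.

Yes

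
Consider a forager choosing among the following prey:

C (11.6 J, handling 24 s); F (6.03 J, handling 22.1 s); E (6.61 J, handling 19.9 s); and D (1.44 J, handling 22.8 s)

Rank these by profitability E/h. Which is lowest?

D

Profitability E/h (J/s): C = 11.6/24 = 0.483, F = 6.03/22.1 = 0.273, E = 6.61/19.9 = 0.332, D = 1.44/22.8 = 0.0632.
Ranked: C > E > F > D.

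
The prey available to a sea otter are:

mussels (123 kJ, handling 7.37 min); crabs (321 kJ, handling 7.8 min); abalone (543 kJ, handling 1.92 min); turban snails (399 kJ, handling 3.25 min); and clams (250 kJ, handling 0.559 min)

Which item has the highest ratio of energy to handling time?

In descending order of E/h:
clams: 250/0.559 = 447 kJ/min
abalone: 543/1.92 = 283 kJ/min
turban snails: 399/3.25 = 123 kJ/min
crabs: 321/7.8 = 41.2 kJ/min
mussels: 123/7.37 = 16.7 kJ/min

clams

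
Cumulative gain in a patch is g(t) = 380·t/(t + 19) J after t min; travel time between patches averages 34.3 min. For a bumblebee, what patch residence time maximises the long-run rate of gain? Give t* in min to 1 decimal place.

Maximise g(t)/(T+t): set derivative to zero → g'(t)(T+t) = g(t).
g'(t) = 380·19/(t + 19)². Setting 380·19/(t+19)² = 380t/[(t+19)(34.3+t)] gives 19(34.3+t) = t(t+19), so t² = 19×34.3 = 651.7.
t* = √651.7 = 25.53 min.

25.5 min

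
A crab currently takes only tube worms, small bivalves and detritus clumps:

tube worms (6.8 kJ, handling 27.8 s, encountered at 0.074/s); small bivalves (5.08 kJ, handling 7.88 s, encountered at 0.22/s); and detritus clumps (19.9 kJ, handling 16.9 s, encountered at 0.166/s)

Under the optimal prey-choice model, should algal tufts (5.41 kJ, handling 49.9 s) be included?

No

On tube worms, small bivalves and detritus clumps alone, R = ΣλE/(1+Σλh) = 4.924/7.596 = 0.6482 kJ/s.
Profitability of algal tufts: 5.41/49.9 = 0.1084 kJ/s.
Since 0.1084 < R, time spent handling algal tufts is better spent searching.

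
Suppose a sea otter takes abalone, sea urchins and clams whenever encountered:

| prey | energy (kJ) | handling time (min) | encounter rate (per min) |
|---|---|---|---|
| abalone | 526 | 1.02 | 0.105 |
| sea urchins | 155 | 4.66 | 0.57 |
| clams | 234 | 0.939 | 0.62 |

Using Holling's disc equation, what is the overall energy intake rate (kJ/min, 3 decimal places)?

R = Σλ_iE_i / (1 + Σλ_ih_i)
Numerator: 0.105×526 + 0.57×155 + 0.62×234 = 288.7
Denominator: 1 + 0.105×1.02 + 0.57×4.66 + 0.62×0.939 = 4.345
R = 288.7/4.345 = 66.43 kJ/min

66.428 kJ/min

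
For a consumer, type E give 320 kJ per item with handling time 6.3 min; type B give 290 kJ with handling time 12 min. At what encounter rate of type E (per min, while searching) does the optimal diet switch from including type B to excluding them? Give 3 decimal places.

The zero-one rule: include type B iff E₂/h₂ > λE₁/(1+λh₁). Equality gives the switch point.
λE₁h₂ = E₂ + λE₂h₁ ⇒ λ = E₂/(E₁h₂ − E₂h₁) = 290/(3840 − 1827) = 0.1441 per min.

0.144 per min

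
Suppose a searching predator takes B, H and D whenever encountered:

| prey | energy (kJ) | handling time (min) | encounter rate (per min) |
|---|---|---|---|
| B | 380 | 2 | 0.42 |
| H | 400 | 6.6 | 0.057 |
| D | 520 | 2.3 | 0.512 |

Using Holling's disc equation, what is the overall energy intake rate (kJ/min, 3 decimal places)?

R = Σλ_iE_i / (1 + Σλ_ih_i)
Numerator: 0.42×380 + 0.057×400 + 0.512×520 = 448.6
Denominator: 1 + 0.42×2 + 0.057×6.6 + 0.512×2.3 = 3.394
R = 448.6/3.394 = 132.2 kJ/min

132.194 kJ/min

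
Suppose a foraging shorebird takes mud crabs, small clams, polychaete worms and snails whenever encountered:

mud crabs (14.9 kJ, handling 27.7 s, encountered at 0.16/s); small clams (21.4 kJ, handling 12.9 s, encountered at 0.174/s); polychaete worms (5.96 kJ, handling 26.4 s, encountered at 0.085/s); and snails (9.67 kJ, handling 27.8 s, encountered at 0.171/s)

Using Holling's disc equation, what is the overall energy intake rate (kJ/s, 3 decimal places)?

Energy encountered per unit search time: 0.16×14.9 + 0.174×21.4 + 0.085×5.96 + 0.171×9.67 = 8.268 kJ/s.
Handling time per unit search time: 0.16×27.7 + 0.174×12.9 + 0.085×26.4 + 0.171×27.8 = 13.67.
Rate = 8.268/(1 + 13.67) = 0.5634 kJ/s.

0.563 kJ/s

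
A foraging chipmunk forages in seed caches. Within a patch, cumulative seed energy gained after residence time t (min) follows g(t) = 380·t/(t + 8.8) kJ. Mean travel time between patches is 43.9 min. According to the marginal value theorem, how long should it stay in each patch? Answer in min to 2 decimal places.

19.66 min

Optimal t* satisfies g'(t*) = g(t*)/(T + t*).
g'(t) = 380·8.8/(t + 8.8)². Setting 380·8.8/(t+8.8)² = 380t/[(t+8.8)(43.9+t)] gives 8.8(43.9+t) = t(t+8.8), so t² = 8.8×43.9 = 386.3.
t* = √386.3 = 19.66 min.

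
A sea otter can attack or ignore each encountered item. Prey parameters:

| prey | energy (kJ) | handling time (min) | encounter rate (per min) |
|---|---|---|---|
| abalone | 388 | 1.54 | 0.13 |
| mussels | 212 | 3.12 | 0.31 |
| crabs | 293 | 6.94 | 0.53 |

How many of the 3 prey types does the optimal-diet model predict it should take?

2

E/h in descending order: abalone 252, mussels 67.9, crabs 42.2 kJ/min. The optimal diet is the largest prefix of this list for which every included type satisfies E_i/h_i > R on the types above it.
Rate on top 1: 42.03. mussels: 67.9 > 42.03 → include.
Rate on top 2: 53.59. crabs: 42.2 < 53.59 → exclude; stop.
Optimal diet: abalone, mussels — 2 of 3 types.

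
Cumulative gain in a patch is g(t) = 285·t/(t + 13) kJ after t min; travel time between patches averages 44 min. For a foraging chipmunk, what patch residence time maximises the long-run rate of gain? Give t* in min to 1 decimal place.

23.9 min

Maximise g(t)/(T+t): set derivative to zero → g'(t)(T+t) = g(t).
g'(t) = 285·13/(t + 13)². Setting 285·13/(t+13)² = 285t/[(t+13)(44+t)] gives 13(44+t) = t(t+13), so t² = 13×44 = 572.
t* = √572 = 23.92 min.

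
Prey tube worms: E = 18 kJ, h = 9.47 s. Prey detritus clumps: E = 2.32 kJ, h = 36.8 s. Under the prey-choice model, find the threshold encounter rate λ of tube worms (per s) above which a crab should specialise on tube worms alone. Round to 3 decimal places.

0.004 per s

The zero-one rule: include detritus clumps iff E₂/h₂ > λE₁/(1+λh₁). Equality gives the switch point.
λE₁h₂ = E₂ + λE₂h₁ ⇒ λ = E₂/(E₁h₂ − E₂h₁) = 2.32/(662.4 − 21.97) = 0.003623 per s.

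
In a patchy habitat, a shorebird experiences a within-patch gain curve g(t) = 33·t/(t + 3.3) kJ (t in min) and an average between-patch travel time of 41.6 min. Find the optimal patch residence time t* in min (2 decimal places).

11.72 min

Optimal t* satisfies g'(t*) = g(t*)/(T + t*).
g'(t) = 33·3.3/(t + 3.3)². Setting 33·3.3/(t+3.3)² = 33t/[(t+3.3)(41.6+t)] gives 3.3(41.6+t) = t(t+3.3), so t² = 3.3×41.6 = 137.3.
t* = √137.3 = 11.72 min.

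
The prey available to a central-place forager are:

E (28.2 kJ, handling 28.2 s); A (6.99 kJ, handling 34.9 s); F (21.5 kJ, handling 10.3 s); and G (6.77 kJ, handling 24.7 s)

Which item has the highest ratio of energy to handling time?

F

Profitability E/h (kJ/s): E = 28.2/28.2 = 1, A = 6.99/34.9 = 0.2, F = 21.5/10.3 = 2.09, G = 6.77/24.7 = 0.274.
Ranked: F > E > G > A.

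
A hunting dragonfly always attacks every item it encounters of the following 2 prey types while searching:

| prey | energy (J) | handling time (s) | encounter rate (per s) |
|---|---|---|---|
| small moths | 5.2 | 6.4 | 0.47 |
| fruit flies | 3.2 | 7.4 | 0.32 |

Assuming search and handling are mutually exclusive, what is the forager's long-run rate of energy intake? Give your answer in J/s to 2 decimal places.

Energy encountered per unit search time: 0.47×5.2 + 0.32×3.2 = 3.468 J/s.
Handling time per unit search time: 0.47×6.4 + 0.32×7.4 = 5.376.
Rate = 3.468/(1 + 5.376) = 0.5439 J/s.

0.54 J/s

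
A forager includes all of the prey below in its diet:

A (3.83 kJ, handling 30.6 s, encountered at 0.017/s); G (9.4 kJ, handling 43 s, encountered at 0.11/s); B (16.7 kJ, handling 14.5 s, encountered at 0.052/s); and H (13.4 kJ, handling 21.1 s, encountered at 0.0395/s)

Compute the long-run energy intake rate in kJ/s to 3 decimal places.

0.319 kJ/s

Energy encountered per unit search time: 0.017×3.83 + 0.11×9.4 + 0.052×16.7 + 0.0395×13.4 = 2.497 kJ/s.
Handling time per unit search time: 0.017×30.6 + 0.11×43 + 0.052×14.5 + 0.0395×21.1 = 6.838.
Rate = 2.497/(1 + 6.838) = 0.3186 kJ/s.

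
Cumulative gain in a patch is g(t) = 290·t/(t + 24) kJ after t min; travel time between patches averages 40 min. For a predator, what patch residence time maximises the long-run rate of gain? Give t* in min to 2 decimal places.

Optimal t* satisfies g'(t*) = g(t*)/(T + t*).
g'(t) = 290·24/(t + 24)². Setting 290·24/(t+24)² = 290t/[(t+24)(40+t)] gives 24(40+t) = t(t+24), so t² = 24×40 = 960.
t* = √960 = 30.98 min.

30.98 min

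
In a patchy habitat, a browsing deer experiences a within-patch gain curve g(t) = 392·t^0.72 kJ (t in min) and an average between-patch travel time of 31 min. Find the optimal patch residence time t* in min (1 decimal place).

79.7 min

Optimal t* satisfies g'(t*) = g(t*)/(T + t*).
g'(t) = 0.72·392·t^-0.28. Setting 0.72·392·t^-0.28 = 392·t^0.72/(31+t) gives 0.72(31+t) = t, so 0.28·t = 0.72×31.
t* = 0.72×31/0.28 = 79.71 min.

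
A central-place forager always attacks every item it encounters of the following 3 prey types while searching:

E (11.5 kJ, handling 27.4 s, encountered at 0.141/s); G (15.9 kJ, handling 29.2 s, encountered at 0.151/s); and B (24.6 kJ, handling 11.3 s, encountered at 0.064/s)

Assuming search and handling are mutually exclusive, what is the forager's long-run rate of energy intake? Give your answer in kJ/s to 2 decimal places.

0.56 kJ/s

R = Σλ_iE_i / (1 + Σλ_ih_i)
Numerator: 0.141×11.5 + 0.151×15.9 + 0.064×24.6 = 5.597
Denominator: 1 + 0.141×27.4 + 0.151×29.2 + 0.064×11.3 = 9.996
R = 5.597/9.996 = 0.5599 kJ/s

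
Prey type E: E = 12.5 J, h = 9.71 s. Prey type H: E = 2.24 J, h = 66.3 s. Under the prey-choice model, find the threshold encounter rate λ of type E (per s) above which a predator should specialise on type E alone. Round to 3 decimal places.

At the threshold, the rate on type E alone equals the profitability of type H: λ·12.5/(1 + λ·9.71) = 2.24/66.3 = 0.03379.
Rearranging, λ(12.5 − 0.03379×9.71) = 0.03379, so λ = 0.03379/12.17 = 0.002776 per s.

0.003 per s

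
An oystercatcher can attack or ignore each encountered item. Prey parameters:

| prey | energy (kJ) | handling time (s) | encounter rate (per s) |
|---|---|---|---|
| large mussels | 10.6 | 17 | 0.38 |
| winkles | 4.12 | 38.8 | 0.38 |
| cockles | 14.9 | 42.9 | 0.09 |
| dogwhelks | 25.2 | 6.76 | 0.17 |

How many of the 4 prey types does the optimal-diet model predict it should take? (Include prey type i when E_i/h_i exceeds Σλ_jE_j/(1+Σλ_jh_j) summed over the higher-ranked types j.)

Rank by E/h (kJ/s): dogwhelks 3.73, large mussels 0.624, cockles 0.347, winkles 0.106. Include each in turn until the next type's E/h falls below the running intake rate.
Rate on top 1: 1.993. large mussels: 0.624 < 1.993 → exclude; stop.
Optimal diet: dogwhelks — 1 of 4 types.

1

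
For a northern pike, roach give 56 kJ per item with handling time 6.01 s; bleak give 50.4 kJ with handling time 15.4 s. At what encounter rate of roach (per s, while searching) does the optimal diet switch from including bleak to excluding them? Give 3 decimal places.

At the threshold, the rate on roach alone equals the profitability of bleak: λ·56/(1 + λ·6.01) = 50.4/15.4 = 3.273.
Rearranging, λ(56 − 3.273×6.01) = 3.273, so λ = 3.273/36.33 = 0.09008 per s.

0.090 per s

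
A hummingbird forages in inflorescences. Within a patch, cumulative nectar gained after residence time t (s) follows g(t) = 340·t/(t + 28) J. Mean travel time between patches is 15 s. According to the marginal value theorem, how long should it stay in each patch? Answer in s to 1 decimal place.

By the marginal value theorem, leave when the instantaneous gain rate g'(t) equals the habitat-wide average g(t)/(T + t).
g'(t) = 340·28/(t + 28)². Setting 340·28/(t+28)² = 340t/[(t+28)(15+t)] gives 28(15+t) = t(t+28), so t² = 28×15 = 420.
t* = √420 = 20.49 s.

20.5 s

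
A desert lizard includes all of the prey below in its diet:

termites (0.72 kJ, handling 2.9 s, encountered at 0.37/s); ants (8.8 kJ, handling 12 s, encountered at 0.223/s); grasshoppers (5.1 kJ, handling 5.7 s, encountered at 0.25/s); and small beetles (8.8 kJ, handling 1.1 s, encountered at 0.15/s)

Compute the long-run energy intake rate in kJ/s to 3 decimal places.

0.761 kJ/s

R = Σλ_iE_i / (1 + Σλ_ih_i)
Numerator: 0.37×0.72 + 0.223×8.8 + 0.25×5.1 + 0.15×8.8 = 4.824
Denominator: 1 + 0.37×2.9 + 0.223×12 + 0.25×5.7 + 0.15×1.1 = 6.339
R = 4.824/6.339 = 0.761 kJ/s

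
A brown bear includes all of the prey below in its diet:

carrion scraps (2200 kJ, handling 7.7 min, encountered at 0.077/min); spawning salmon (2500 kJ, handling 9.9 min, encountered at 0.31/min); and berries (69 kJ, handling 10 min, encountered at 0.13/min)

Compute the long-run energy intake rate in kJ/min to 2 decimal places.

159.91 kJ/min

Energy encountered per unit search time: 0.077×2200 + 0.31×2500 + 0.13×69 = 953.4 kJ/min.
Handling time per unit search time: 0.077×7.7 + 0.31×9.9 + 0.13×10 = 4.962.
Rate = 953.4/(1 + 4.962) = 159.9 kJ/min.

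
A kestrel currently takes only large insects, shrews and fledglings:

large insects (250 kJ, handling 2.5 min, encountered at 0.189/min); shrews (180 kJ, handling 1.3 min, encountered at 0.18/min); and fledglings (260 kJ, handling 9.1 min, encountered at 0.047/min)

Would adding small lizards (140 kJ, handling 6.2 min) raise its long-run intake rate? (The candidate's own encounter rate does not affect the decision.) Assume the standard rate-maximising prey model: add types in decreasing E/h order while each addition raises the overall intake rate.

Current rate: (0.189×250 + 0.18×180 + 0.047×260)/(1 + 0.189×2.5 + 0.18×1.3 + 0.047×9.1) = 43.05 kJ/min.
small lizards: E/h = 140/6.2 = 22.58 kJ/min.
22.58 < 43.05, so adding small lizards would lower the average — exclude it.

No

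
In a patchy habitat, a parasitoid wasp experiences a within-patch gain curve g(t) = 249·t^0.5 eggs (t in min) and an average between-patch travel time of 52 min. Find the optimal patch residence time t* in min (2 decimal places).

52.00 min

By the marginal value theorem, leave when the instantaneous gain rate g'(t) equals the habitat-wide average g(t)/(T + t).
g'(t) = 0.5·249·t^-0.5. Setting 0.5·249·t^-0.5 = 249·t^0.5/(52+t) gives 0.5(52+t) = t, so 0.50·t = 0.5×52.
t* = 0.5×52/0.50 = 52 min.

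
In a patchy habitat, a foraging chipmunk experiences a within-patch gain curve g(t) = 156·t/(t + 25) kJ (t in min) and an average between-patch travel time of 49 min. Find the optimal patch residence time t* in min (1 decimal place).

35.0 min

By the marginal value theorem, leave when the instantaneous gain rate g'(t) equals the habitat-wide average g(t)/(T + t).
g'(t) = 156·25/(t + 25)². Setting 156·25/(t+25)² = 156t/[(t+25)(49+t)] gives 25(49+t) = t(t+25), so t² = 25×49 = 1225.
t* = √1225 = 35 min.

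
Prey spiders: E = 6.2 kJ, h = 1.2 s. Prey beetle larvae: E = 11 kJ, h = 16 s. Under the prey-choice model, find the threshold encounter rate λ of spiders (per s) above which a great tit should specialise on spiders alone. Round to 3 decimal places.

0.128 per s

The zero-one rule: include beetle larvae iff E₂/h₂ > λE₁/(1+λh₁). Equality gives the switch point.
λE₁h₂ = E₂ + λE₂h₁ ⇒ λ = E₂/(E₁h₂ − E₂h₁) = 11/(99.2 − 13.2) = 0.1279 per s.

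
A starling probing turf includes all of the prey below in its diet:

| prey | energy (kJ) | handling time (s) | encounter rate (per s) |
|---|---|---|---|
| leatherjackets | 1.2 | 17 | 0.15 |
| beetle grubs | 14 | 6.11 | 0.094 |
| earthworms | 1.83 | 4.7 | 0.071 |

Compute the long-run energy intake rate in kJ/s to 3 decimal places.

R = Σλ_iE_i / (1 + Σλ_ih_i)
Numerator: 0.15×1.2 + 0.094×14 + 0.071×1.83 = 1.626
Denominator: 1 + 0.15×17 + 0.094×6.11 + 0.071×4.7 = 4.458
R = 1.626/4.458 = 0.3647 kJ/s

0.365 kJ/s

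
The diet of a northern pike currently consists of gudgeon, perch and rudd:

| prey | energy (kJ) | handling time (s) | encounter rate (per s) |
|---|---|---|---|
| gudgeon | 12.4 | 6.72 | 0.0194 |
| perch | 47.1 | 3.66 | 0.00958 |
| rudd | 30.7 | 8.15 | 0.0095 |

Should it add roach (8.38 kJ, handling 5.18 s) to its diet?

Yes

On gudgeon, perch and rudd alone, R = ΣλE/(1+Σλh) = 0.9834/1.243 = 0.7913 kJ/s.
Profitability of roach: 8.38/5.18 = 1.618 kJ/s.
1.618 > 0.7913, so adding roach raises the average — include it.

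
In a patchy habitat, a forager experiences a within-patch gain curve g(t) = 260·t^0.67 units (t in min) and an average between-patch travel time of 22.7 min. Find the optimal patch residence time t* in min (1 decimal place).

Maximise g(t)/(T+t): set derivative to zero → g'(t)(T+t) = g(t).
g'(t) = 0.67·260·t^-0.33. Setting 0.67·260·t^-0.33 = 260·t^0.67/(22.7+t) gives 0.67(22.7+t) = t, so 0.33·t = 0.67×22.7.
t* = 0.67×22.7/0.33 = 46.09 min.

46.1 min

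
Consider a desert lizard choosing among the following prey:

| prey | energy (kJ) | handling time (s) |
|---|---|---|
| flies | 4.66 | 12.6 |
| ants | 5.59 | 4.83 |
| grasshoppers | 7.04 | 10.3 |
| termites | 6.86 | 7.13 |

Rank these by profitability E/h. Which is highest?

ants

Profitability E/h (kJ/s): flies = 4.66/12.6 = 0.37, ants = 5.59/4.83 = 1.16, grasshoppers = 7.04/10.3 = 0.683, termites = 6.86/7.13 = 0.962.
Ranked: ants > termites > grasshoppers > flies.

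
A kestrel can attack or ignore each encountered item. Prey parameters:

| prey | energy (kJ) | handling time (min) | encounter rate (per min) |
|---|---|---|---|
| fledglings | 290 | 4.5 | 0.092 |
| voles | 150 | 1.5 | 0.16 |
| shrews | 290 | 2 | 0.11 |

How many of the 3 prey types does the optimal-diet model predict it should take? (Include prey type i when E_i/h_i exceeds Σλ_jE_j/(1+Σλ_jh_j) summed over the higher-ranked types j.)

3

Profitabilities (E/h, kJ/min): shrews 145, voles 100, fledglings 64.4. Add prey in this order while the next type's profitability exceeds the intake rate on those already taken.
Rate on top 1: 26.15. voles: 100 > 26.15 → include.
Rate on top 2: 38.29. fledglings: 64.4 > 38.29 → include.
Optimal diet: shrews, voles, fledglings — 3 of 3 types.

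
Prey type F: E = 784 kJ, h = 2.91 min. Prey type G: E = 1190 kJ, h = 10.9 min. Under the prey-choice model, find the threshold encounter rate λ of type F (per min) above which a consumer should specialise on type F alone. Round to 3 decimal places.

0.234 per min

The zero-one rule: include type G iff E₂/h₂ > λE₁/(1+λh₁). Equality gives the switch point.
λE₁h₂ = E₂ + λE₂h₁ ⇒ λ = E₂/(E₁h₂ − E₂h₁) = 1190/(8546 − 3463) = 0.2341 per min.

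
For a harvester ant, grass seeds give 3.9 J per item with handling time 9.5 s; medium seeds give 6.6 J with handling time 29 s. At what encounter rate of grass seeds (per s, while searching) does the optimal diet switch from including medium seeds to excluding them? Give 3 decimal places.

0.131 per s

At the threshold, the rate on grass seeds alone equals the profitability of medium seeds: λ·3.9/(1 + λ·9.5) = 6.6/29 = 0.2276.
Rearranging, λ(3.9 − 0.2276×9.5) = 0.2276, so λ = 0.2276/1.738 = 0.131 per s.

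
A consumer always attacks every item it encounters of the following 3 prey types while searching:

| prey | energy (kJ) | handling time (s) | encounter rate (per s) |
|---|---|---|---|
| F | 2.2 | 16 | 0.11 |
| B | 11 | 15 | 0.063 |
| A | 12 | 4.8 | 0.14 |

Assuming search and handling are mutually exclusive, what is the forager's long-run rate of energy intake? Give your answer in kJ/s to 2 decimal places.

0.60 kJ/s

Energy encountered per unit search time: 0.11×2.2 + 0.063×11 + 0.14×12 = 2.615 kJ/s.
Handling time per unit search time: 0.11×16 + 0.063×15 + 0.14×4.8 = 3.377.
Rate = 2.615/(1 + 3.377) = 0.5974 kJ/s.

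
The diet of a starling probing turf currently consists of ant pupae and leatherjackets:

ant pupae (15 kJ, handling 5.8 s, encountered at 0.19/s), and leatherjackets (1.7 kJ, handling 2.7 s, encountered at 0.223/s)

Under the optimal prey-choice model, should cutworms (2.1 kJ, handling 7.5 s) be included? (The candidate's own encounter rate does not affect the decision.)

Intake rate on the current diet: R = (0.19×15 + 0.223×1.7) / (1 + 0.19×5.8 + 0.223×2.7) = 3.229/2.704 = 1.194 kJ/s.
Profitability of cutworms: 2.1/7.5 = 0.28 kJ/s.
0.28 < 1.194, so adding cutworms would lower the average — exclude it.

No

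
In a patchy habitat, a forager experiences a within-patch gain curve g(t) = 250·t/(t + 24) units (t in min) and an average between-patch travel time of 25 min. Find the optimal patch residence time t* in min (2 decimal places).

24.49 min

By the marginal value theorem, leave when the instantaneous gain rate g'(t) equals the habitat-wide average g(t)/(T + t).
g'(t) = 250·24/(t + 24)². Setting 250·24/(t+24)² = 250t/[(t+24)(25+t)] gives 24(25+t) = t(t+24), so t² = 24×25 = 600.
t* = √600 = 24.49 min.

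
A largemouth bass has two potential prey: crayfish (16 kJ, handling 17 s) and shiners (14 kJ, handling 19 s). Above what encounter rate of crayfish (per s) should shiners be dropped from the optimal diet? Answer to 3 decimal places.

0.212 per s

Drop shiners once their profitability E₂/h₂ falls below the rate achievable on crayfish alone: E₂/h₂ = λE₁/(1 + λh₁).
Solve for λ: λE₁h₂ = E₂(1 + λh₁) → λ(E₁h₂ − E₂h₁) = E₂ → λ = E₂/(E₁h₂ − E₂h₁).
λ = 14/(16×19 − 14×17) = 14/66 = 0.2121 per s.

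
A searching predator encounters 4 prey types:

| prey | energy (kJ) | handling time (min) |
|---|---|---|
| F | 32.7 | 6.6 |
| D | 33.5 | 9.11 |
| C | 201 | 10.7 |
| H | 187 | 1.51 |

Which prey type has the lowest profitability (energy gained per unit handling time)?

D

In descending order of E/h:
H: 187/1.51 = 124 kJ/min
C: 201/10.7 = 18.8 kJ/min
F: 32.7/6.6 = 4.95 kJ/min
D: 33.5/9.11 = 3.68 kJ/min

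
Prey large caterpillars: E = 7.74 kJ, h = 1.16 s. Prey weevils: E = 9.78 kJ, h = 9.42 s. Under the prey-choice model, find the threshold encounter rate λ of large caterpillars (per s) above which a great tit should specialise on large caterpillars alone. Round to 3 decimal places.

The zero-one rule: include weevils iff E₂/h₂ > λE₁/(1+λh₁). Equality gives the switch point.
λE₁h₂ = E₂ + λE₂h₁ ⇒ λ = E₂/(E₁h₂ − E₂h₁) = 9.78/(72.91 − 11.34) = 0.1589 per s.

0.159 per s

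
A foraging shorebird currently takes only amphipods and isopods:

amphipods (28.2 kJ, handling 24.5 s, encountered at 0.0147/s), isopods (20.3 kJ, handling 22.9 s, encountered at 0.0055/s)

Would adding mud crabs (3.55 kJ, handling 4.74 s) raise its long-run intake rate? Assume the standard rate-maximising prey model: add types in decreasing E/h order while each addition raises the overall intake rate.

On amphipods and isopods alone, R = ΣλE/(1+Σλh) = 0.5262/1.486 = 0.3541 kJ/s.
mud crabs: E/h = 3.55/4.74 = 0.7489 kJ/s.
0.7489 > 0.3541, so adding mud crabs raises the average — include it.

Yes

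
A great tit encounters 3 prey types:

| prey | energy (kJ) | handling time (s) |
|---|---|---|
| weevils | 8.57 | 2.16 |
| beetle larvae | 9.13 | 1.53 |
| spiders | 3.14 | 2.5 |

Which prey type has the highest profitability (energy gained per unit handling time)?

beetle larvae

In descending order of E/h:
beetle larvae: 9.13/1.53 = 5.97 kJ/s
weevils: 8.57/2.16 = 3.97 kJ/s
spiders: 3.14/2.5 = 1.26 kJ/s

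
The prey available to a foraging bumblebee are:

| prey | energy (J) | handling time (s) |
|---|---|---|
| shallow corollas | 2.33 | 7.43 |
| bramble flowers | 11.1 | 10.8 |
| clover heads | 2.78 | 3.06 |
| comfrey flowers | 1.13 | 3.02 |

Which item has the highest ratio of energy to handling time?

In descending order of E/h:
bramble flowers: 11.1/10.8 = 1.03 J/s
clover heads: 2.78/3.06 = 0.908 J/s
comfrey flowers: 1.13/3.02 = 0.374 J/s
shallow corollas: 2.33/7.43 = 0.314 J/s

bramble flowers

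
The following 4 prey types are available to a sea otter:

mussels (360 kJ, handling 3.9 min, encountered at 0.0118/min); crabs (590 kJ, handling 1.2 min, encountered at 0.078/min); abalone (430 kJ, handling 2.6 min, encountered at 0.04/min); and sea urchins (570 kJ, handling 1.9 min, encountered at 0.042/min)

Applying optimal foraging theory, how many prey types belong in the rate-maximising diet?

Profitabilities (E/h, kJ/min): crabs 492, sea urchins 300, abalone 165, mussels 92.3. Add prey in this order while the next type's profitability exceeds the intake rate on those already taken.
Rate on top 1: 42.08. sea urchins: 300 > 42.08 → include.
Rate on top 2: 59.62. abalone: 165 > 59.62 → include.
Rate on top 3: 68.23. mussels: 92.3 > 68.23 → include.
Optimal diet: crabs, sea urchins, abalone, mussels — 4 of 4 types.

4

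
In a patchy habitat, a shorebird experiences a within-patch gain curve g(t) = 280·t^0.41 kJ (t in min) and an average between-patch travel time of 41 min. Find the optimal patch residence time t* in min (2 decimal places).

By the marginal value theorem, leave when the instantaneous gain rate g'(t) equals the habitat-wide average g(t)/(T + t).
g'(t) = 0.41·280·t^-0.59. Setting 0.41·280·t^-0.59 = 280·t^0.41/(41+t) gives 0.41(41+t) = t, so 0.59·t = 0.41×41.
t* = 0.41×41/0.59 = 28.49 min.

28.49 min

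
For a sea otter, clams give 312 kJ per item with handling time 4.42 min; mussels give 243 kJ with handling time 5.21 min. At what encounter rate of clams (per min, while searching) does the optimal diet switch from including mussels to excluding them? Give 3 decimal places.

0.441 per min

Drop mussels once their profitability E₂/h₂ falls below the rate achievable on clams alone: E₂/h₂ = λE₁/(1 + λh₁).
Solve for λ: λE₁h₂ = E₂(1 + λh₁) → λ(E₁h₂ − E₂h₁) = E₂ → λ = E₂/(E₁h₂ − E₂h₁).
λ = 243/(312×5.21 − 243×4.42) = 243/551.5 = 0.4406 per min.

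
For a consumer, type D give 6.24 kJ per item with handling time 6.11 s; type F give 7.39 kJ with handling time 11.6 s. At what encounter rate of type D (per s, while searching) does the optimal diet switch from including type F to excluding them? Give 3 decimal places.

Drop type F once their profitability E₂/h₂ falls below the rate achievable on type D alone: E₂/h₂ = λE₁/(1 + λh₁).
Solve for λ: λE₁h₂ = E₂(1 + λh₁) → λ(E₁h₂ − E₂h₁) = E₂ → λ = E₂/(E₁h₂ − E₂h₁).
λ = 7.39/(6.24×11.6 − 7.39×6.11) = 7.39/27.23 = 0.2714 per s.

0.271 per s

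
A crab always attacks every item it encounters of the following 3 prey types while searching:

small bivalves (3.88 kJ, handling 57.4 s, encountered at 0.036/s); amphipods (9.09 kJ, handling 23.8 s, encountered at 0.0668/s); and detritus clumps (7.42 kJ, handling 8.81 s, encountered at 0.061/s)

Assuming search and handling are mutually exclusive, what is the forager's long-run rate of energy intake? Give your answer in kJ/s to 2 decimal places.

0.23 kJ/s

Energy encountered per unit search time: 0.036×3.88 + 0.0668×9.09 + 0.061×7.42 = 1.2 kJ/s.
Handling time per unit search time: 0.036×57.4 + 0.0668×23.8 + 0.061×8.81 = 4.194.
Rate = 1.2/(1 + 4.194) = 0.231 kJ/s.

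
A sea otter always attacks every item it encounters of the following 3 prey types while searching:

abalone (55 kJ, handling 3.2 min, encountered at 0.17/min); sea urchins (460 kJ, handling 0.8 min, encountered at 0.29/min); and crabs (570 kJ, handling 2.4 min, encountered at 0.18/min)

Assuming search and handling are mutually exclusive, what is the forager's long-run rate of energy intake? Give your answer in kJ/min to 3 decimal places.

R = Σλ_iE_i / (1 + Σλ_ih_i)
Numerator: 0.17×55 + 0.29×460 + 0.18×570 = 245.3
Denominator: 1 + 0.17×3.2 + 0.29×0.8 + 0.18×2.4 = 2.208
R = 245.3/2.208 = 111.1 kJ/min

111.119 kJ/min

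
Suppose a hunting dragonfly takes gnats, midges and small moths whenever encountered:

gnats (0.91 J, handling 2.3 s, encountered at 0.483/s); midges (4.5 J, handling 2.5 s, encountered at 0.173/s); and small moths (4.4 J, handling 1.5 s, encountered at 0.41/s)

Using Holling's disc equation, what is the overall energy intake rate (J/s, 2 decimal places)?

0.96 J/s

R = (0.483×0.91 + 0.173×4.5 + 0.41×4.4) / (1 + 0.483×2.3 + 0.173×2.5 + 0.41×1.5) = 3.022/3.158 = 0.9568 J/s.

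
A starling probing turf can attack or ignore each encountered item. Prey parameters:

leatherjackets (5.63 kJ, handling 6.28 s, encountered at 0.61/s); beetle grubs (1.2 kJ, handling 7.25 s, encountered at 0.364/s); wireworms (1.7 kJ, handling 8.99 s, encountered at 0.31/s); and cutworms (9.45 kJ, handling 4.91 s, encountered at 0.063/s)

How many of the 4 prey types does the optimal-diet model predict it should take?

E/h in descending order: cutworms 1.92, leatherjackets 0.896, wireworms 0.189, beetle grubs 0.166 kJ/s. The optimal diet is the largest prefix of this list for which every included type satisfies E_i/h_i > R on the types above it.
Rate on top 1: 0.4547. leatherjackets: 0.896 > 0.4547 → include.
Rate on top 2: 0.784. wireworms: 0.189 < 0.784 → exclude; stop.
Optimal diet: cutworms, leatherjackets — 2 of 4 types.

2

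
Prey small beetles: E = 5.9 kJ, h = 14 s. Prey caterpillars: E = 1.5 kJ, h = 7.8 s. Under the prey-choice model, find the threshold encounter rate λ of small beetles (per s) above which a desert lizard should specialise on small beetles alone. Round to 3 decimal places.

The zero-one rule: include caterpillars iff E₂/h₂ > λE₁/(1+λh₁). Equality gives the switch point.
λE₁h₂ = E₂ + λE₂h₁ ⇒ λ = E₂/(E₁h₂ − E₂h₁) = 1.5/(46.02 − 21) = 0.05995 per s.

0.060 per s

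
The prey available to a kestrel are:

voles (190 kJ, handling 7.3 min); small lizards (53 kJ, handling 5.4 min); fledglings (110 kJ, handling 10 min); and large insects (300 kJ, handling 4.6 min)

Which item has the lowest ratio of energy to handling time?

In descending order of E/h:
large insects: 300/4.6 = 65.2 kJ/min
voles: 190/7.3 = 26 kJ/min
fledglings: 110/10 = 11 kJ/min
small lizards: 53/5.4 = 9.81 kJ/min

small lizards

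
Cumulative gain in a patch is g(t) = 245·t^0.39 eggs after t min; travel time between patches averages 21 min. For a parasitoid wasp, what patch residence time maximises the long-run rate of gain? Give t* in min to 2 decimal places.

13.43 min

Optimal t* satisfies g'(t*) = g(t*)/(T + t*).
g'(t) = 0.39·245·t^-0.61. Setting 0.39·245·t^-0.61 = 245·t^0.39/(21+t) gives 0.39(21+t) = t, so 0.61·t = 0.39×21.
t* = 0.39×21/0.61 = 13.43 min.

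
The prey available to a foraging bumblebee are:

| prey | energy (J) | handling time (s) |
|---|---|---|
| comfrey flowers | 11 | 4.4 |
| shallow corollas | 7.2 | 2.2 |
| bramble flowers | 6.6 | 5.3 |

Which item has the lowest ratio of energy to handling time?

In descending order of E/h:
shallow corollas: 7.2/2.2 = 3.27 J/s
comfrey flowers: 11/4.4 = 2.5 J/s
bramble flowers: 6.6/5.3 = 1.25 J/s

bramble flowers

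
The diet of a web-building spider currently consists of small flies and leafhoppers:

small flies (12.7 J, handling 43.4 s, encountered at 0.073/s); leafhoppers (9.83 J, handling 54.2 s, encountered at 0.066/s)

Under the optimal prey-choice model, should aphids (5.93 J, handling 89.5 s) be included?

On small flies and leafhoppers alone, R = ΣλE/(1+Σλh) = 1.576/7.745 = 0.2035 J/s.
aphids: E/h = 5.93/89.5 = 0.06626 J/s.
0.06626 < 0.2035, so adding aphids would lower the average — exclude it.

No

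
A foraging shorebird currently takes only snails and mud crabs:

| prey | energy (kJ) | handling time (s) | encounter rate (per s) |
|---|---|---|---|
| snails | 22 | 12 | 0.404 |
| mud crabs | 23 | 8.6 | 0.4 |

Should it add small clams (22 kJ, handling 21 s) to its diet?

Intake rate on the current diet: R = (0.404×22 + 0.4×23) / (1 + 0.404×12 + 0.4×8.6) = 18.09/9.288 = 1.947 kJ/s.
small clams: E/h = 22/21 = 1.048 kJ/s.
1.048 < 1.947, so adding small clams would lower the average — exclude it.

No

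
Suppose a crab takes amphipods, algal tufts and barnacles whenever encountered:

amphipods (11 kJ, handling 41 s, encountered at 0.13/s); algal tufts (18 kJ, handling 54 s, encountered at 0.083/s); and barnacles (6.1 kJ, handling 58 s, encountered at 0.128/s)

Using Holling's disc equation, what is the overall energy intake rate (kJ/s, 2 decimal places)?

R = (0.13×11 + 0.083×18 + 0.128×6.1) / (1 + 0.13×41 + 0.083×54 + 0.128×58) = 3.705/18.24 = 0.2032 kJ/s.

0.20 kJ/s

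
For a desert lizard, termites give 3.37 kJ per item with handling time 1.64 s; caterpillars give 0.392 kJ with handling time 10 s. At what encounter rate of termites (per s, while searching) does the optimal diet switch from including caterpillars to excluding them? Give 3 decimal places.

0.012 per s

The zero-one rule: include caterpillars iff E₂/h₂ > λE₁/(1+λh₁). Equality gives the switch point.
λE₁h₂ = E₂ + λE₂h₁ ⇒ λ = E₂/(E₁h₂ − E₂h₁) = 0.392/(33.7 − 0.6429) = 0.01186 per s.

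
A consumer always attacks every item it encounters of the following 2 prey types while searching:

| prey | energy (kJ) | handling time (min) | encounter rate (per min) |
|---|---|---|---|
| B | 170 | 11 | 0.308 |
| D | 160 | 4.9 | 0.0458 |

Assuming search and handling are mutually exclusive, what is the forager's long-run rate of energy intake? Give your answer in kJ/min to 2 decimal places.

Energy encountered per unit search time: 0.308×170 + 0.0458×160 = 59.69 kJ/min.
Handling time per unit search time: 0.308×11 + 0.0458×4.9 = 3.612.
Rate = 59.69/(1 + 3.612) = 12.94 kJ/min.

12.94 kJ/min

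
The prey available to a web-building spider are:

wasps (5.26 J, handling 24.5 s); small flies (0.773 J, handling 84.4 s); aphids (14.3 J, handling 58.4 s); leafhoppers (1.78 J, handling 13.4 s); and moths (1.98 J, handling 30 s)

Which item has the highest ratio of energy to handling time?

Profitability E/h (J/s): wasps = 5.26/24.5 = 0.215, small flies = 0.773/84.4 = 0.00916, aphids = 14.3/58.4 = 0.245, leafhoppers = 1.78/13.4 = 0.133, moths = 1.98/30 = 0.066.
Ranked: aphids > wasps > leafhoppers > moths > small flies.

aphids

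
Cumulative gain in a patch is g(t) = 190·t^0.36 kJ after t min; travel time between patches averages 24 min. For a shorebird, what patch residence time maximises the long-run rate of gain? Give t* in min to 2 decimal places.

13.50 min

Optimal t* satisfies g'(t*) = g(t*)/(T + t*).
g'(t) = 0.36·190·t^-0.64. Setting 0.36·190·t^-0.64 = 190·t^0.36/(24+t) gives 0.36(24+t) = t, so 0.64·t = 0.36×24.
t* = 0.36×24/0.64 = 13.5 min.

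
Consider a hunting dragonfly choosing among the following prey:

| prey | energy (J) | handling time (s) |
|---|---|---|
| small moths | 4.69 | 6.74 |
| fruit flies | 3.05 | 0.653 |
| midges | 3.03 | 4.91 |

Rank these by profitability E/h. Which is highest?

In descending order of E/h:
fruit flies: 3.05/0.653 = 4.67 J/s
small moths: 4.69/6.74 = 0.696 J/s
midges: 3.03/4.91 = 0.617 J/s

fruit flies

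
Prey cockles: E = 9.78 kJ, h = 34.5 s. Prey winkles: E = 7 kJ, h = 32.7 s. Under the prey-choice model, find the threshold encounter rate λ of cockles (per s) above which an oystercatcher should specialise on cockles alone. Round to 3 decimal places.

The zero-one rule: include winkles iff E₂/h₂ > λE₁/(1+λh₁). Equality gives the switch point.
λE₁h₂ = E₂ + λE₂h₁ ⇒ λ = E₂/(E₁h₂ − E₂h₁) = 7/(319.8 − 241.5) = 0.08939 per s.

0.089 per s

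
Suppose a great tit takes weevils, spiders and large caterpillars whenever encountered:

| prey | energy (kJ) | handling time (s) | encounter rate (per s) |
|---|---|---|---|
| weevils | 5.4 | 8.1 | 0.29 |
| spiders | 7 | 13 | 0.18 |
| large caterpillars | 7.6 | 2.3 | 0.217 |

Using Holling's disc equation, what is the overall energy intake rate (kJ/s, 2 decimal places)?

0.72 kJ/s

R = Σλ_iE_i / (1 + Σλ_ih_i)
Numerator: 0.29×5.4 + 0.18×7 + 0.217×7.6 = 4.475
Denominator: 1 + 0.29×8.1 + 0.18×13 + 0.217×2.3 = 6.188
R = 4.475/6.188 = 0.7232 kJ/s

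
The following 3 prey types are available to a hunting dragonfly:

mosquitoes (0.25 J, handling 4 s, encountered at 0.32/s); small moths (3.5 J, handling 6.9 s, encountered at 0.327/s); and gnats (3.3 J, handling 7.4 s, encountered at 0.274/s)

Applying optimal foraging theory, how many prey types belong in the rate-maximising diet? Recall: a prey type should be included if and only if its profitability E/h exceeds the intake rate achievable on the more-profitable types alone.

Profitabilities (E/h, J/s): small moths 0.507, gnats 0.446, mosquitoes 0.0625. Add prey in this order while the next type's profitability exceeds the intake rate on those already taken.
Rate on top 1: 0.3515. gnats: 0.446 > 0.3515 → include.
Rate on top 2: 0.3877. mosquitoes: 0.0625 < 0.3877 → exclude; stop.
Optimal diet: small moths, gnats — 2 of 3 types.

2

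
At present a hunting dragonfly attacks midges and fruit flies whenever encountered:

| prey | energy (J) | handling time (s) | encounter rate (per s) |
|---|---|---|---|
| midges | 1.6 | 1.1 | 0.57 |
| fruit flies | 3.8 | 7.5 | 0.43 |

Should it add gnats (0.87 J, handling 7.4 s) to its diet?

No

Intake rate on the current diet: R = (0.57×1.6 + 0.43×3.8) / (1 + 0.57×1.1 + 0.43×7.5) = 2.546/4.852 = 0.5247 J/s.
gnats: E/h = 0.87/7.4 = 0.1176 J/s.
0.1176 < 0.5247, so adding gnats would lower the average — exclude it.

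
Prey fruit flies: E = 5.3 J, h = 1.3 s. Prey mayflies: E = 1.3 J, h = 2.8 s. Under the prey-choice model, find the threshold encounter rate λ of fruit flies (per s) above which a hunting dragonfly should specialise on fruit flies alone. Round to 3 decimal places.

0.099 per s

At the threshold, the rate on fruit flies alone equals the profitability of mayflies: λ·5.3/(1 + λ·1.3) = 1.3/2.8 = 0.4643.
Rearranging, λ(5.3 − 0.4643×1.3) = 0.4643, so λ = 0.4643/4.696 = 0.09886 per s.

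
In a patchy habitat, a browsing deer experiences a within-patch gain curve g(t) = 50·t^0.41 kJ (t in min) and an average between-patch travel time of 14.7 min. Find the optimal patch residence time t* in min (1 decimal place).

10.2 min

Optimal t* satisfies g'(t*) = g(t*)/(T + t*).
g'(t) = 0.41·50·t^-0.59. Setting 0.41·50·t^-0.59 = 50·t^0.41/(14.7+t) gives 0.41(14.7+t) = t, so 0.59·t = 0.41×14.7.
t* = 0.41×14.7/0.59 = 10.22 min.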